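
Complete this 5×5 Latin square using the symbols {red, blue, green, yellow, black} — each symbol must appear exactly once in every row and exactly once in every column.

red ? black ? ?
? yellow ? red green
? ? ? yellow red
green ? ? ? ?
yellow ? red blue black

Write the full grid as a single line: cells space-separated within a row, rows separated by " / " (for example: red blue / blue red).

At row 1, column 4: row 1 has {red,black}; column 4 has {red,blue,yellow}; that leaves green.
At row 2, column 3: row 2 has {red,green,yellow}; column 3 has {red,black}; that leaves blue.
At row 3, column 3: row 3 has {red,yellow}; column 3 has {red,blue,black}; that leaves green.
At row 4, column 3: row 4 has {green}; column 3 has {red,blue,green,black}; that leaves yellow.
At row 4, column 4: row 4 has {green,yellow}; column 4 has {red,blue,green,yellow}; that leaves black.
At row 4, column 5: row 4 has {green,yellow,black}; column 5 has {red,green,black}; that leaves blue.
At row 5, column 2: row 5 has {red,blue,yellow,black}; column 2 has {yellow}; that leaves green.
At row 1, column 2: row 1 has {red,green,black}; column 2 has {green,yellow}; that leaves blue.
At row 1, column 5: row 1 has {red,blue,green,black}; column 5 has {red,blue,green,black}; that leaves yellow.
At row 2, column 1: row 2 has {red,blue,green,yellow}; column 1 has {red,green,yellow}; that leaves black.
At row 3, column 1: row 3 has {red,green,yellow}; column 1 has {red,green,yellow,black}; that leaves blue.
At row 3, column 2: row 3 has {red,blue,green,yellow}; column 2 has {blue,green,yellow}; that leaves black.
At row 4, column 2: row 4 has {blue,green,yellow,black}; column 2 has {blue,green,yellow,black}; that leaves red.

red blue black green yellow / black yellow blue red green / blue black green yellow red / green red yellow black blue / yellow green red blue black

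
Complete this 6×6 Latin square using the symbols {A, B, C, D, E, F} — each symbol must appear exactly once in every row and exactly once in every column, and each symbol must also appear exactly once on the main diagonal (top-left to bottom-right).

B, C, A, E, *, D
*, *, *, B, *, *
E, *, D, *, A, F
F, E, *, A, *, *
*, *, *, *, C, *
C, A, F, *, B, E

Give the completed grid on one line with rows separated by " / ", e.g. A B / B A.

B C A E F D / D F C B E A / E B D C A F / F E B A D C / A D E F C B / C A F D B E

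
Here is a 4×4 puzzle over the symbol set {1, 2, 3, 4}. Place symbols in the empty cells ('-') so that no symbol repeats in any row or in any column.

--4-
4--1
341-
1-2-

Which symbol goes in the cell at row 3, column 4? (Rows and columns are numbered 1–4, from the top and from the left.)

2

(r1,c1) = 2
(r1,c4) = 3
(r2,c3) = 3
(r3,c4) = 2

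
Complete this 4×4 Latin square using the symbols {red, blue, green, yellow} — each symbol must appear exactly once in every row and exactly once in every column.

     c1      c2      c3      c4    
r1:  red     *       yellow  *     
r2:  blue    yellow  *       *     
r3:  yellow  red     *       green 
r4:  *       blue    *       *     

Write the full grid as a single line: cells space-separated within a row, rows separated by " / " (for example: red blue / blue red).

red green yellow blue / blue yellow green red / yellow red blue green / green blue red yellow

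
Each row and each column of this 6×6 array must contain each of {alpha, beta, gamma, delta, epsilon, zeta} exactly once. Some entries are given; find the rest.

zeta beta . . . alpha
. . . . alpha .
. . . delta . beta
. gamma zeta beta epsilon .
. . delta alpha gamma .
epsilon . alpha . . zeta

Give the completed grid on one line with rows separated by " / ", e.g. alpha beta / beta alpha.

At row 1, column 5: row 1 has {alpha,beta,zeta}; column 5 has {alpha,gamma,epsilon}; that leaves delta.
At row 3, column 5: row 3 has {beta,delta}; column 5 has {alpha,gamma,delta,epsilon}; that leaves zeta.
At row 4, column 6: row 4 has {beta,gamma,epsilon,zeta}; column 6 has {alpha,beta,zeta}; that leaves delta.
At row 5, column 1: row 5 has {alpha,gamma,delta}; column 1 has {epsilon,zeta}; that leaves beta.
At row 5, column 6: row 5 has {alpha,beta,gamma,delta}; column 6 has {alpha,beta,delta,zeta}; that leaves epsilon.
At row 6, column 2: row 6 has {alpha,epsilon,zeta}; column 2 has {beta,gamma}; that leaves delta.
At row 6, column 4: row 6 has {alpha,delta,epsilon,zeta}; column 4 has {alpha,beta,delta}; that leaves gamma.
At row 6, column 5: row 6 has {alpha,gamma,delta,epsilon,zeta}; column 5 has {alpha,gamma,delta,epsilon,zeta}; that leaves beta.
At row 1, column 4: row 1 has {alpha,beta,delta,zeta}; column 4 has {alpha,beta,gamma,delta}; that leaves epsilon.
At row 2, column 4: row 2 has {alpha}; column 4 has {alpha,beta,gamma,delta,epsilon}; that leaves zeta.
At row 2, column 6: row 2 has {alpha,zeta}; column 6 has {alpha,beta,delta,epsilon,zeta}; that leaves gamma.
At row 4, column 1: row 4 has {beta,gamma,delta,epsilon,zeta}; column 1 has {beta,epsilon,zeta}; that leaves alpha.
At row 5, column 2: row 5 has {alpha,beta,gamma,delta,epsilon}; column 2 has {beta,gamma,delta}; that leaves zeta.
At row 1, column 3: row 1 has {alpha,beta,delta,epsilon,zeta}; column 3 has {alpha,delta,zeta}; that leaves gamma.
At row 2, column 1: row 2 has {alpha,gamma,zeta}; column 1 has {alpha,beta,epsilon,zeta}; that leaves delta.
At row 2, column 2: row 2 has {alpha,gamma,delta,zeta}; column 2 has {beta,gamma,delta,zeta}; that leaves epsilon.
At row 2, column 3: row 2 has {alpha,gamma,delta,epsilon,zeta}; column 3 has {alpha,gamma,delta,zeta}; that leaves beta.
At row 3, column 1: row 3 has {beta,delta,zeta}; column 1 has {alpha,beta,delta,epsilon,zeta}; that leaves gamma.
At row 3, column 2: row 3 has {beta,gamma,delta,zeta}; column 2 has {beta,gamma,delta,epsilon,zeta}; that leaves alpha.
At row 3, column 3: row 3 has {alpha,beta,gamma,delta,zeta}; column 3 has {alpha,beta,gamma,delta,zeta}; that leaves epsilon.

zeta beta gamma epsilon delta alpha / delta epsilon beta zeta alpha gamma / gamma alpha epsilon delta zeta beta / alpha gamma zeta beta epsilon delta / beta zeta delta alpha gamma epsilon / epsilon delta alpha gamma beta zeta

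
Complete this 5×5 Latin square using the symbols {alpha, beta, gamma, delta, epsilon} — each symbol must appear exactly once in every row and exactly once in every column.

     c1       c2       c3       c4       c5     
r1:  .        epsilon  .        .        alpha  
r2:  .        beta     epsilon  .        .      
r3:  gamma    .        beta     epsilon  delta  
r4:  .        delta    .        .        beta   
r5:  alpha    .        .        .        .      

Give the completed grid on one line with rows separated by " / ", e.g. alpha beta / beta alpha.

beta epsilon gamma delta alpha / delta beta epsilon alpha gamma / gamma alpha beta epsilon delta / epsilon delta alpha gamma beta / alpha gamma delta beta epsilon

(r2,c1) = delta
(r2,c5) = gamma
(r3,c2) = alpha
(r4,c1) = epsilon
(r5,c2) = gamma
(r5,c3) = delta
(r5,c4) = beta
(r5,c5) = epsilon
(r1,c1) = beta
(r1,c3) = gamma
(r1,c4) = delta
(r2,c4) = alpha
(r4,c3) = alpha
(r4,c4) = gamma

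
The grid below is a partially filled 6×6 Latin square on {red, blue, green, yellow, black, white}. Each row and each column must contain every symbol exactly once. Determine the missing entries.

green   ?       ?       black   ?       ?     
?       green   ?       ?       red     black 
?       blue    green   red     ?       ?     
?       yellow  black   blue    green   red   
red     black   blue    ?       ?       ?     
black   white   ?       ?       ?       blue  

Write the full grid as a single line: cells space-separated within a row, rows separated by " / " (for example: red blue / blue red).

green red white black blue yellow / blue green yellow white red black / yellow blue green red black white / white yellow black blue green red / red black blue yellow white green / black white red green yellow blue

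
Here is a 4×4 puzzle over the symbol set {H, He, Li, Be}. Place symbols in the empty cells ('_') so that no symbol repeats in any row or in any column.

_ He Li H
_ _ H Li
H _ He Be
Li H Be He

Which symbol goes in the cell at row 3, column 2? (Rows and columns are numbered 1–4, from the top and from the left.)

Li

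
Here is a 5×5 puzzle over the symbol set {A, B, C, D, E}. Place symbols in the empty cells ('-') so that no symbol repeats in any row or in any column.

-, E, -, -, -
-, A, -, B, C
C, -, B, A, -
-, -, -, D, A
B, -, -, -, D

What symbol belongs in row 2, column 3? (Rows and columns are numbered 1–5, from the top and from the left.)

E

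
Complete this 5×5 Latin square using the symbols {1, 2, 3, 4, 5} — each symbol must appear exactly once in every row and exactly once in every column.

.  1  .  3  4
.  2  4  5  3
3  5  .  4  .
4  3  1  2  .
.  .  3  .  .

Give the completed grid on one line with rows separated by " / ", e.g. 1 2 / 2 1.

(r2,c1) = 1
(r3,c3) = 2
(r3,c5) = 1
(r4,c5) = 5
(r5,c2) = 4
(r5,c4) = 1
(r5,c5) = 2
(r1,c3) = 5
(r5,c1) = 5
(r1,c1) = 2

2 1 5 3 4 / 1 2 4 5 3 / 3 5 2 4 1 / 4 3 1 2 5 / 5 4 3 1 2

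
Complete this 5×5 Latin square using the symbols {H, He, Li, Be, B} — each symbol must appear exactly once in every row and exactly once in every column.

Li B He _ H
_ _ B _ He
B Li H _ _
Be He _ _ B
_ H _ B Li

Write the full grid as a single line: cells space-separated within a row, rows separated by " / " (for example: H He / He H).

Li B He Be H / H Be B Li He / B Li H He Be / Be He Li H B / He H Be B Li

At row 1, column 4: row 1 has {H,He,Li,B}; column 4 has {B}; that leaves Be.
At row 2, column 1: row 2 has {He,B}; column 1 has {Li,Be,B}; that leaves H.
At row 2, column 2: row 2 has {H,He,B}; column 2 has {H,He,Li,B}; that leaves Be.
At row 2, column 4: row 2 has {H,He,Be,B}; column 4 has {Be,B}; that leaves Li.
At row 3, column 4: row 3 has {H,Li,B}; column 4 has {Li,Be,B}; that leaves He.
At row 3, column 5: row 3 has {H,He,Li,B}; column 5 has {H,He,Li,B}; that leaves Be.
At row 4, column 3: row 4 has {He,Be,B}; column 3 has {H,He,B}; that leaves Li.
At row 4, column 4: row 4 has {He,Li,Be,B}; column 4 has {He,Li,Be,B}; that leaves H.
At row 5, column 1: row 5 has {H,Li,B}; column 1 has {H,Li,Be,B}; that leaves He.
At row 5, column 3: row 5 has {H,He,Li,B}; column 3 has {H,He,Li,B}; that leaves Be.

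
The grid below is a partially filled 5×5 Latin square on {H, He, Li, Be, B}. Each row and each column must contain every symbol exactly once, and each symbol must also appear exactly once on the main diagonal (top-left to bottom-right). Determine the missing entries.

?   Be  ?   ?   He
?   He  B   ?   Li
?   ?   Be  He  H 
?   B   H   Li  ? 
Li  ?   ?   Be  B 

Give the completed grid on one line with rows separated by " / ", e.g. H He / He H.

H Be Li B He / Be He B H Li / B Li Be He H / He B H Li Be / Li H He Be B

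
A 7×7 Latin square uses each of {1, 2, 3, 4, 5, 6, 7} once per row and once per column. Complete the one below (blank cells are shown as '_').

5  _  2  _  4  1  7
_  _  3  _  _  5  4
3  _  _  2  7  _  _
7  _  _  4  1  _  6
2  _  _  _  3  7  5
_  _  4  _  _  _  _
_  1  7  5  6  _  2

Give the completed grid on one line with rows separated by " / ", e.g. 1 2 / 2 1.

Cell (r2,c5): row 2 has {3,4,5}; column 5 has {1,3,4,6,7} → 2.
Cell (r3,c7): row 3 has {2,3,7}; column 7 has {2,4,5,6,7} → 1.
Cell (r4,c3): row 4 has {1,4,6,7}; column 3 has {2,3,4,7} → 5.
Cell (r6,c5): row 6 has {4}; column 5 has {1,2,3,4,6,7} → 5.
Cell (r6,c7): row 6 has {4,5}; column 7 has {1,2,4,5,6,7} → 3.
Cell (r7,c1): row 7 has {1,2,5,6,7}; column 1 has {2,3,5,7} → 4.
Cell (r7,c6): row 7 has {1,2,4,5,6,7}; column 6 has {1,5,7} → 3.
Cell (r3,c3): row 3 has {1,2,3,7}; column 3 has {2,3,4,5,7} → 6.
Cell (r3,c6): row 3 has {1,2,3,6,7}; column 6 has {1,3,5,7} → 4.
Cell (r4,c6): row 4 has {1,4,5,6,7}; column 6 has {1,3,4,5,7} → 2.
Cell (r5,c3): row 5 has {2,3,5,7}; column 3 has {2,3,4,5,6,7} → 1.
Cell (r5,c4): row 5 has {1,2,3,5,7}; column 4 has {2,4,5} → 6.
Cell (r6,c6): row 6 has {3,4,5}; column 6 has {1,2,3,4,5,7} → 6.
Cell (r1,c4): row 1 has {1,2,4,5,7}; column 4 has {2,4,5,6} → 3.
Cell (r3,c2): row 3 has {1,2,3,4,6,7}; column 2 has {1} → 5.
Cell (r4,c2): row 4 has {1,2,4,5,6,7}; column 2 has {1,5} → 3.
Cell (r5,c2): row 5 has {1,2,3,5,6,7}; column 2 has {1,3,5} → 4.
Cell (r6,c1): row 6 has {3,4,5,6}; column 1 has {2,3,4,5,7} → 1.
Cell (r6,c4): row 6 has {1,3,4,5,6}; column 4 has {2,3,4,5,6} → 7.
Cell (r1,c2): row 1 has {1,2,3,4,5,7}; column 2 has {1,3,4,5} → 6.
Cell (r2,c1): row 2 has {2,3,4,5}; column 1 has {1,2,3,4,5,7} → 6.
Cell (r2,c2): row 2 has {2,3,4,5,6}; column 2 has {1,3,4,5,6} → 7.
Cell (r2,c4): row 2 has {2,3,4,5,6,7}; column 4 has {2,3,4,5,6,7} → 1.
Cell (r6,c2): row 6 has {1,3,4,5,6,7}; column 2 has {1,3,4,5,6,7} → 2.

5 6 2 3 4 1 7 / 6 7 3 1 2 5 4 / 3 5 6 2 7 4 1 / 7 3 5 4 1 2 6 / 2 4 1 6 3 7 5 / 1 2 4 7 5 6 3 / 4 1 7 5 6 3 2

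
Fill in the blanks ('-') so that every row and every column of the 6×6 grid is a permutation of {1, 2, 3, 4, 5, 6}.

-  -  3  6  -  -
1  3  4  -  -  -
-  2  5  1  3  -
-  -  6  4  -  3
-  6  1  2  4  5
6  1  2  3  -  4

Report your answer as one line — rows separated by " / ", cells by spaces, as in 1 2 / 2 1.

(r2,c4): row 2 has {1,3,4}; column 4 has {1,2,3,4,6}, so it must be 5.
(r3,c1): row 3 has {1,2,3,5}; column 1 has {1,6}, so it must be 4.
(r3,c6): row 3 has {1,2,3,4,5}; column 6 has {3,4,5}, so it must be 6.
(r4,c2): row 4 has {3,4,6}; column 2 has {1,2,3,6}, so it must be 5.
(r5,c1): row 5 has {1,2,4,5,6}; column 1 has {1,4,6}, so it must be 3.
(r6,c5): row 6 has {1,2,3,4,6}; column 5 has {3,4}, so it must be 5.
(r1,c2): row 1 has {3,6}; column 2 has {1,2,3,5,6}, so it must be 4.
(r2,c6): row 2 has {1,3,4,5}; column 6 has {3,4,5,6}, so it must be 2.
(r4,c1): row 4 has {3,4,5,6}; column 1 has {1,3,4,6}, so it must be 2.
(r4,c5): row 4 has {2,3,4,5,6}; column 5 has {3,4,5}, so it must be 1.
(r1,c1): row 1 has {3,4,6}; column 1 has {1,2,3,4,6}, so it must be 5.
(r1,c5): row 1 has {3,4,5,6}; column 5 has {1,3,4,5}, so it must be 2.
(r1,c6): row 1 has {2,3,4,5,6}; column 6 has {2,3,4,5,6}, so it must be 1.
(r2,c5): row 2 has {1,2,3,4,5}; column 5 has {1,2,3,4,5}, so it must be 6.

5 4 3 6 2 1 / 1 3 4 5 6 2 / 4 2 5 1 3 6 / 2 5 6 4 1 3 / 3 6 1 2 4 5 / 6 1 2 3 5 4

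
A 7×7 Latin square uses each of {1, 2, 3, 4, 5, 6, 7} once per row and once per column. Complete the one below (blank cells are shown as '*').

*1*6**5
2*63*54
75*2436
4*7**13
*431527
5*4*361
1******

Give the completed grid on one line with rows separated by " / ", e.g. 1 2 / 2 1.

Cell (r1,c1): row 1 has {1,5,6}; column 1 has {1,2,4,5,7} → 3.
Cell (r1,c3): row 1 has {1,3,5,6}; column 3 has {3,4,6,7} → 2.
Cell (r1,c5): row 1 has {1,2,3,5,6}; column 5 has {3,4,5} → 7.
Cell (r1,c6): row 1 has {1,2,3,5,6,7}; column 6 has {1,2,3,5,6} → 4.
Cell (r2,c2): row 2 has {2,3,4,5,6}; column 2 has {1,4,5} → 7.
Cell (r2,c5): row 2 has {2,3,4,5,6,7}; column 5 has {3,4,5,7} → 1.
Cell (r3,c3): row 3 has {2,3,4,5,6,7}; column 3 has {2,3,4,6,7} → 1.
Cell (r4,c4): row 4 has {1,3,4,7}; column 4 has {1,2,3,6} → 5.
Cell (r5,c1): row 5 has {1,2,3,4,5,7}; column 1 has {1,2,3,4,5,7} → 6.
Cell (r6,c2): row 6 has {1,3,4,5,6}; column 2 has {1,4,5,7} → 2.
Cell (r6,c4): row 6 has {1,2,3,4,5,6}; column 4 has {1,2,3,5,6} → 7.
Cell (r7,c3): row 7 has {1}; column 3 has {1,2,3,4,6,7} → 5.
Cell (r7,c4): row 7 has {1,5}; column 4 has {1,2,3,5,6,7} → 4.
Cell (r7,c6): row 7 has {1,4,5}; column 6 has {1,2,3,4,5,6} → 7.
Cell (r7,c7): row 7 has {1,4,5,7}; column 7 has {1,3,4,5,6,7} → 2.
Cell (r4,c2): row 4 has {1,3,4,5,7}; column 2 has {1,2,4,5,7} → 6.
Cell (r4,c5): row 4 has {1,3,4,5,6,7}; column 5 has {1,3,4,5,7} → 2.
Cell (r7,c2): row 7 has {1,2,4,5,7}; column 2 has {1,2,4,5,6,7} → 3.
Cell (r7,c5): row 7 has {1,2,3,4,5,7}; column 5 has {1,2,3,4,5,7} → 6.

3 1 2 6 7 4 5 / 2 7 6 3 1 5 4 / 7 5 1 2 4 3 6 / 4 6 7 5 2 1 3 / 6 4 3 1 5 2 7 / 5 2 4 7 3 6 1 / 1 3 5 4 6 7 2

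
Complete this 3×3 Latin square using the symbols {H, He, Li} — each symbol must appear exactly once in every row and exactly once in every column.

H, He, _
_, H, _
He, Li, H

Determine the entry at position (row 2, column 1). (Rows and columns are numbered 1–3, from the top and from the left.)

Li

(r1,c3): row 1 has {H,He}; column 3 has {H}, so it must be Li.
(r2,c1): row 2 has {H}; column 1 has {H,He}, so it must be Li.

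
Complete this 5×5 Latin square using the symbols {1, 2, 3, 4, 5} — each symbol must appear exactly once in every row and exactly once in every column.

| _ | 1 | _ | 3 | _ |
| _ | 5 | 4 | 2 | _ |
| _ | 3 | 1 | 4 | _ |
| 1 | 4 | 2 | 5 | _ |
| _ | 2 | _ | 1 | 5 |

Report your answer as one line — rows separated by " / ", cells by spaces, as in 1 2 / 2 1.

2 1 5 3 4 / 3 5 4 2 1 / 5 3 1 4 2 / 1 4 2 5 3 / 4 2 3 1 5

(r1,c3) = 5
(r2,c1) = 3
(r2,c5) = 1
(r3,c5) = 2
(r4,c5) = 3
(r5,c1) = 4
(r5,c3) = 3
(r1,c1) = 2
(r1,c5) = 4
(r3,c1) = 5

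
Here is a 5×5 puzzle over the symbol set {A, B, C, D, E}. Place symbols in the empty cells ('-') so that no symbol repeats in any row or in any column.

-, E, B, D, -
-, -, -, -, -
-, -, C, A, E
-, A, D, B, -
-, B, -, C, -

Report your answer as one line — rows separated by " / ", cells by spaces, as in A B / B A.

C E B D A / D C A E B / B D C A E / E A D B C / A B E C D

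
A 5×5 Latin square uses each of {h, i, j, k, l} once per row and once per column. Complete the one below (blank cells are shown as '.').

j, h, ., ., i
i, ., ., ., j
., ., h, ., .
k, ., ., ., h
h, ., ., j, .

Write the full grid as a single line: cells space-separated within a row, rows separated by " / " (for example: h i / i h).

j h l k i / i l k h j / l j h i k / k i j l h / h k i j l

Cell (r3,c1): row 3 has {h}; column 1 has {h,i,j,k} → l.
Cell (r3,c5): row 3 has {h,l}; column 5 has {h,i,j} → k.
Cell (r5,c5): row 5 has {h,j}; column 5 has {h,i,j,k} → l.
Cell (r3,c4): row 3 has {h,k,l}; column 4 has {j} → i.
Cell (r4,c4): row 4 has {h,k}; column 4 has {i,j} → l.
Cell (r1,c4): row 1 has {h,i,j}; column 4 has {i,j,l} → k.
Cell (r2,c4): row 2 has {i,j}; column 4 has {i,j,k,l} → h.
Cell (r3,c2): row 3 has {h,i,k,l}; column 2 has {h} → j.
Cell (r4,c2): row 4 has {h,k,l}; column 2 has {h,j} → i.
Cell (r4,c3): row 4 has {h,i,k,l}; column 3 has {h} → j.
Cell (r5,c2): row 5 has {h,j,l}; column 2 has {h,i,j} → k.
Cell (r5,c3): row 5 has {h,j,k,l}; column 3 has {h,j} → i.
Cell (r1,c3): row 1 has {h,i,j,k}; column 3 has {h,i,j} → l.
Cell (r2,c2): row 2 has {h,i,j}; column 2 has {h,i,j,k} → l.
Cell (r2,c3): row 2 has {h,i,j,l}; column 3 has {h,i,j,l} → k.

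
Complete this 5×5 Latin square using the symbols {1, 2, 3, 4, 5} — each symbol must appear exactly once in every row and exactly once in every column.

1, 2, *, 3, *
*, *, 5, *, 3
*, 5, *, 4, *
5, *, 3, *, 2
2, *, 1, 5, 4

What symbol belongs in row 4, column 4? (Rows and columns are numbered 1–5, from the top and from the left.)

(r1,c3) = 4
(r1,c5) = 5
(r2,c1) = 4
(r2,c2) = 1
(r2,c4) = 2
(r3,c1) = 3
(r3,c3) = 2
(r3,c5) = 1
(r4,c2) = 4
(r4,c4) = 1

1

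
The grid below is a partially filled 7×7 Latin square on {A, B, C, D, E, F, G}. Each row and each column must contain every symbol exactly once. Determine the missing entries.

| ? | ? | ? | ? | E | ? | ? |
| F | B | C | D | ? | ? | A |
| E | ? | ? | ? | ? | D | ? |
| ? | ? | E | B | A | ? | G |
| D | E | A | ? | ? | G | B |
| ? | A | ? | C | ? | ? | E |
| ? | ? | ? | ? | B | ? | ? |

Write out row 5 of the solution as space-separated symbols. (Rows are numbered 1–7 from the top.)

At row 2, column 5: row 2 has {A,B,C,D,F}; column 5 has {A,B,E}; that leaves G.
At row 2, column 6: row 2 has {A,B,C,D,F,G}; column 6 has {D,G}; that leaves E.
At row 4, column 1: row 4 has {A,B,E,G}; column 1 has {D,E,F}; that leaves C.
At row 4, column 6: row 4 has {A,B,C,E,G}; column 6 has {D,E,G}; that leaves F.
At row 5, column 4: row 5 has {A,B,D,E,G}; column 4 has {B,C,D}; that leaves F.
At row 5, column 5: row 5 has {A,B,D,E,F,G}; column 5 has {A,B,E,G}; that leaves C.

D E A F C G B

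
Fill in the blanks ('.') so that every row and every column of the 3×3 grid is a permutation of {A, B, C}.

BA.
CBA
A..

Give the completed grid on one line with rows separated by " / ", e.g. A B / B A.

B A C / C B A / A C B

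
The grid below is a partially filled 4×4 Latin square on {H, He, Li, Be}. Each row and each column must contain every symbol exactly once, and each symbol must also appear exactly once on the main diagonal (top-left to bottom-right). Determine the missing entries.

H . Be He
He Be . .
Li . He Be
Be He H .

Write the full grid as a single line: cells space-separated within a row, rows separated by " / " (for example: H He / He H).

H Li Be He / He Be Li H / Li H He Be / Be He H Li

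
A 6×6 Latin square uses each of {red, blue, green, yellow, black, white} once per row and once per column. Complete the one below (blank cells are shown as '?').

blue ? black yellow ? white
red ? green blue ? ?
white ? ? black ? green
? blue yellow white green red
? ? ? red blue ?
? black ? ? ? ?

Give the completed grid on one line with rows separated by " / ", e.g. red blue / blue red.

row 1 has {blue,yellow,black,white}; column 5 has {blue,green} — only red is left for (r1,c5).
row 3 has {green,black,white}; column 5 has {red,blue,green} — only yellow is left for (r3,c5).
row 4 has {red,blue,green,yellow,white}; column 1 has {red,blue,white} — only black is left for (r4,c1).
row 5 has {red,blue}; column 3 has {green,yellow,black} — only white is left for (r5,c3).
row 6 has {black}; column 4 has {red,blue,yellow,black,white} — only green is left for (r6,c4).
row 6 has {green,black}; column 5 has {red,blue,green,yellow} — only white is left for (r6,c5).
row 1 has {red,blue,yellow,black,white}; column 2 has {blue,black} — only green is left for (r1,c2).
row 2 has {red,blue,green}; column 5 has {red,blue,green,yellow,white} — only black is left for (r2,c5).
row 2 has {red,blue,green,black}; column 6 has {red,green,white} — only yellow is left for (r2,c6).
row 3 has {green,yellow,black,white}; column 2 has {blue,green,black} — only red is left for (r3,c2).
row 3 has {red,green,yellow,black,white}; column 3 has {green,yellow,black,white} — only blue is left for (r3,c3).
row 5 has {red,blue,white}; column 2 has {red,blue,green,black} — only yellow is left for (r5,c2).
row 5 has {red,blue,yellow,white}; column 6 has {red,green,yellow,white} — only black is left for (r5,c6).
row 6 has {green,black,white}; column 1 has {red,blue,black,white} — only yellow is left for (r6,c1).
row 6 has {green,yellow,black,white}; column 3 has {blue,green,yellow,black,white} — only red is left for (r6,c3).
row 6 has {red,green,yellow,black,white}; column 6 has {red,green,yellow,black,white} — only blue is left for (r6,c6).
row 2 has {red,blue,green,yellow,black}; column 2 has {red,blue,green,yellow,black} — only white is left for (r2,c2).
row 5 has {red,blue,yellow,black,white}; column 1 has {red,blue,yellow,black,white} — only green is left for (r5,c1).

blue green black yellow red white / red white green blue black yellow / white red blue black yellow green / black blue yellow white green red / green yellow white red blue black / yellow black red green white blue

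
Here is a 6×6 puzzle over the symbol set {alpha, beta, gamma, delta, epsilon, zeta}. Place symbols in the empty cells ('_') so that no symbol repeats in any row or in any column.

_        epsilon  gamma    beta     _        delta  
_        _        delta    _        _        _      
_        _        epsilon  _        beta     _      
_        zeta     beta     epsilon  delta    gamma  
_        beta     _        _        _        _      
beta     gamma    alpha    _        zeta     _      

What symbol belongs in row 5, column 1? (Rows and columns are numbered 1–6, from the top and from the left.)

(r1,c5) = alpha
(r2,c2) = alpha
(r3,c2) = delta
(r4,c1) = alpha
(r5,c3) = zeta
(r6,c4) = delta
(r6,c6) = epsilon
(r1,c1) = zeta
(r3,c1) = gamma
(r5,c6) = alpha
(r2,c1) = epsilon
(r2,c5) = gamma
(r3,c6) = zeta
(r5,c1) = delta

delta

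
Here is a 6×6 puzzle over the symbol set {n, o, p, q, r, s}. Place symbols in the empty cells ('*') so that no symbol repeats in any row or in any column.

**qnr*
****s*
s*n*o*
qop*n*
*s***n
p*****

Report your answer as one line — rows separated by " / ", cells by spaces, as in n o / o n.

Cell (r1,c1): row 1 has {n,q,r}; column 1 has {p,q,s} → o.
Cell (r1,c2): row 1 has {n,o,q,r}; column 2 has {o,s} → p.
Cell (r1,c6): row 1 has {n,o,p,q,r}; column 6 has {n} → s.
Cell (r4,c6): row 4 has {n,o,p,q}; column 6 has {n,s} → r.
Cell (r5,c1): row 5 has {n,s}; column 1 has {o,p,q,s} → r.
Cell (r5,c3): row 5 has {n,r,s}; column 3 has {n,p,q} → o.
Cell (r6,c5): row 6 has {p}; column 5 has {n,o,r,s} → q.
Cell (r6,c6): row 6 has {p,q}; column 6 has {n,r,s} → o.
Cell (r2,c1): row 2 has {s}; column 1 has {o,p,q,r,s} → n.
Cell (r2,c3): row 2 has {n,s}; column 3 has {n,o,p,q} → r.
Cell (r4,c4): row 4 has {n,o,p,q,r}; column 4 has {n} → s.
Cell (r5,c5): row 5 has {n,o,r,s}; column 5 has {n,o,q,r,s} → p.
Cell (r6,c3): row 6 has {o,p,q}; column 3 has {n,o,p,q,r} → s.
Cell (r6,c4): row 6 has {o,p,q,s}; column 4 has {n,s} → r.
Cell (r2,c2): row 2 has {n,r,s}; column 2 has {o,p,s} → q.
Cell (r2,c6): row 2 has {n,q,r,s}; column 6 has {n,o,r,s} → p.
Cell (r3,c2): row 3 has {n,o,s}; column 2 has {o,p,q,s} → r.
Cell (r3,c6): row 3 has {n,o,r,s}; column 6 has {n,o,p,r,s} → q.
Cell (r5,c4): row 5 has {n,o,p,r,s}; column 4 has {n,r,s} → q.
Cell (r6,c2): row 6 has {o,p,q,r,s}; column 2 has {o,p,q,r,s} → n.
Cell (r2,c4): row 2 has {n,p,q,r,s}; column 4 has {n,q,r,s} → o.
Cell (r3,c4): row 3 has {n,o,q,r,s}; column 4 has {n,o,q,r,s} → p.

o p q n r s / n q r o s p / s r n p o q / q o p s n r / r s o q p n / p n s r q o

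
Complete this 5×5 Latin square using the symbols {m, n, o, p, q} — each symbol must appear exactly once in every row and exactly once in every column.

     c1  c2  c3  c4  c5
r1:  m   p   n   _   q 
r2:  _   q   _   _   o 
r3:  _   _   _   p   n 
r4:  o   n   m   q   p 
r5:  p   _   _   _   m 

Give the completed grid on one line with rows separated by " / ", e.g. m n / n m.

m p n o q / n q p m o / q m o p n / o n m q p / p o q n m

row 1 has {m,n,p,q}; column 4 has {p,q} — only o is left for (r1,c4).
row 2 has {o,q}; column 1 has {m,o,p} — only n is left for (r2,c1).
row 2 has {n,o,q}; column 3 has {m,n} — only p is left for (r2,c3).
row 2 has {n,o,p,q}; column 4 has {o,p,q} — only m is left for (r2,c4).
row 3 has {n,p}; column 1 has {m,n,o,p} — only q is left for (r3,c1).
row 3 has {n,p,q}; column 3 has {m,n,p} — only o is left for (r3,c3).
row 5 has {m,p}; column 2 has {n,p,q} — only o is left for (r5,c2).
row 5 has {m,o,p}; column 3 has {m,n,o,p} — only q is left for (r5,c3).
row 5 has {m,o,p,q}; column 4 has {m,o,p,q} — only n is left for (r5,c4).
row 3 has {n,o,p,q}; column 2 has {n,o,p,q} — only m is left for (r3,c2).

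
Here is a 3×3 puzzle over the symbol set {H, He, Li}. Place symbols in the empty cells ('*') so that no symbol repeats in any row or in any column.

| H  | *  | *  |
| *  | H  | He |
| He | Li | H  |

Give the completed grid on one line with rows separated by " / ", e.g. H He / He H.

(r1,c2): row 1 has {H}; column 2 has {H,Li}, so it must be He.
(r1,c3): row 1 has {H,He}; column 3 has {H,He}, so it must be Li.
(r2,c1): row 2 has {H,He}; column 1 has {H,He}, so it must be Li.

H He Li / Li H He / He Li H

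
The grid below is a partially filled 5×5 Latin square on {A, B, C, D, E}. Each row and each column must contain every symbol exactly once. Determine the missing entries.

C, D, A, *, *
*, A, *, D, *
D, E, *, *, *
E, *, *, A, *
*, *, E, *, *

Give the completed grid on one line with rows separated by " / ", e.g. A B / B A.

C D A E B / B A C D E / D E B C A / E B D A C / A C E B D

Cell (r2,c1): row 2 has {A,D}; column 1 has {C,D,E} → B.
Cell (r2,c3): row 2 has {A,B,D}; column 3 has {A,E} → C.
Cell (r2,c5): row 2 has {A,B,C,D}; column 5 is empty so far → E.
Cell (r3,c3): row 3 has {D,E}; column 3 has {A,C,E} → B.
Cell (r3,c4): row 3 has {B,D,E}; column 4 has {A,D} → C.
Cell (r3,c5): row 3 has {B,C,D,E}; column 5 has {E} → A.
Cell (r4,c3): row 4 has {A,E}; column 3 has {A,B,C,E} → D.
Cell (r5,c1): row 5 has {E}; column 1 has {B,C,D,E} → A.
Cell (r5,c4): row 5 has {A,E}; column 4 has {A,C,D} → B.
Cell (r1,c4): row 1 has {A,C,D}; column 4 has {A,B,C,D} → E.
Cell (r1,c5): row 1 has {A,C,D,E}; column 5 has {A,E} → B.
Cell (r4,c5): row 4 has {A,D,E}; column 5 has {A,B,E} → C.
Cell (r5,c2): row 5 has {A,B,E}; column 2 has {A,D,E} → C.
Cell (r5,c5): row 5 has {A,B,C,E}; column 5 has {A,B,C,E} → D.
Cell (r4,c2): row 4 has {A,C,D,E}; column 2 has {A,C,D,E} → B.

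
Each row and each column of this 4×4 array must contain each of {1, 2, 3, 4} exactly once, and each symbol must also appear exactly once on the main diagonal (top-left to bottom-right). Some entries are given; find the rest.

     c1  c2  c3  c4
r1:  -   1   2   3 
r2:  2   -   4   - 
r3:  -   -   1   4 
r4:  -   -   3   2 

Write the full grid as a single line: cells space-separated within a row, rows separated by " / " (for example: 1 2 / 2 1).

4 1 2 3 / 2 3 4 1 / 3 2 1 4 / 1 4 3 2

(r1,c1): row 1 has {1,2,3}; column 1 has {2}; the diagonal has {1,2}, so it must be 4.
(r2,c2): row 2 has {2,4}; column 2 has {1}; the diagonal has {1,2,4}, so it must be 3.
(r2,c4): row 2 has {2,3,4}; column 4 has {2,3,4}, so it must be 1.
(r3,c1): row 3 has {1,4}; column 1 has {2,4}, so it must be 3.
(r3,c2): row 3 has {1,3,4}; column 2 has {1,3}, so it must be 2.
(r4,c1): row 4 has {2,3}; column 1 has {2,3,4}, so it must be 1.
(r4,c2): row 4 has {1,2,3}; column 2 has {1,2,3}, so it must be 4.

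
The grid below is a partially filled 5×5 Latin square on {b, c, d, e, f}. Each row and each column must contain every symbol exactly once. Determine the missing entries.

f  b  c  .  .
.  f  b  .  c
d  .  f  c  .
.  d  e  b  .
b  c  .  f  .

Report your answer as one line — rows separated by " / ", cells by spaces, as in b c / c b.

f b c e d / e f b d c / d e f c b / c d e b f / b c d f e

(r2,c1): row 2 has {b,c,f}; column 1 has {b,d,f}, so it must be e.
(r2,c4): row 2 has {b,c,e,f}; column 4 has {b,c,f}, so it must be d.
(r3,c2): row 3 has {c,d,f}; column 2 has {b,c,d,f}, so it must be e.
(r3,c5): row 3 has {c,d,e,f}; column 5 has {c}, so it must be b.
(r4,c1): row 4 has {b,d,e}; column 1 has {b,d,e,f}, so it must be c.
(r4,c5): row 4 has {b,c,d,e}; column 5 has {b,c}, so it must be f.
(r5,c3): row 5 has {b,c,f}; column 3 has {b,c,e,f}, so it must be d.
(r5,c5): row 5 has {b,c,d,f}; column 5 has {b,c,f}, so it must be e.
(r1,c4): row 1 has {b,c,f}; column 4 has {b,c,d,f}, so it must be e.
(r1,c5): row 1 has {b,c,e,f}; column 5 has {b,c,e,f}, so it must be d.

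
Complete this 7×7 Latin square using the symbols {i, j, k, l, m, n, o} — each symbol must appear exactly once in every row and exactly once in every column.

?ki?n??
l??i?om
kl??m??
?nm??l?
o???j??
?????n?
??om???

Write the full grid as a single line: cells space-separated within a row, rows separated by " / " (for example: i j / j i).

j k i l n m o / l j n i k o m / k l j o m i n / i n m k o l j / o m l n j k i / m o k j i n l / n i o m l j k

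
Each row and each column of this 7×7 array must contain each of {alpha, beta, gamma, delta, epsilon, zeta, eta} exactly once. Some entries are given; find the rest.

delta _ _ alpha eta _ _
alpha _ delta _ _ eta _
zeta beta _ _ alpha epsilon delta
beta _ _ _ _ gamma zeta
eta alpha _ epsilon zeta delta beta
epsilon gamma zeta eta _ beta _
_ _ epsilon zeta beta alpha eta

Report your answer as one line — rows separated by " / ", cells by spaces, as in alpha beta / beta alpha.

delta epsilon beta alpha eta zeta gamma / alpha zeta delta beta gamma eta epsilon / zeta beta eta gamma alpha epsilon delta / beta eta alpha delta epsilon gamma zeta / eta alpha gamma epsilon zeta delta beta / epsilon gamma zeta eta delta beta alpha / gamma delta epsilon zeta beta alpha eta

(r1,c6): row 1 has {alpha,delta,eta}; column 6 has {alpha,beta,gamma,delta,epsilon,eta}, so it must be zeta.
(r3,c4): row 3 has {alpha,beta,delta,epsilon,zeta}; column 4 has {alpha,epsilon,zeta,eta}, so it must be gamma.
(r4,c4): row 4 has {beta,gamma,zeta}; column 4 has {alpha,gamma,epsilon,zeta,eta}, so it must be delta.
(r4,c5): row 4 has {beta,gamma,delta,zeta}; column 5 has {alpha,beta,zeta,eta}, so it must be epsilon.
(r5,c3): row 5 has {alpha,beta,delta,epsilon,zeta,eta}; column 3 has {delta,epsilon,zeta}, so it must be gamma.
(r6,c5): row 6 has {beta,gamma,epsilon,zeta,eta}; column 5 has {alpha,beta,epsilon,zeta,eta}, so it must be delta.
(r6,c7): row 6 has {beta,gamma,delta,epsilon,zeta,eta}; column 7 has {beta,delta,zeta,eta}, so it must be alpha.
(r7,c1): row 7 has {alpha,beta,epsilon,zeta,eta}; column 1 has {alpha,beta,delta,epsilon,zeta,eta}, so it must be gamma.
(r7,c2): row 7 has {alpha,beta,gamma,epsilon,zeta,eta}; column 2 has {alpha,beta,gamma}, so it must be delta.
(r1,c2): row 1 has {alpha,delta,zeta,eta}; column 2 has {alpha,beta,gamma,delta}, so it must be epsilon.
(r1,c3): row 1 has {alpha,delta,epsilon,zeta,eta}; column 3 has {gamma,delta,epsilon,zeta}, so it must be beta.
(r1,c7): row 1 has {alpha,beta,delta,epsilon,zeta,eta}; column 7 has {alpha,beta,delta,zeta,eta}, so it must be gamma.
(r2,c2): row 2 has {alpha,delta,eta}; column 2 has {alpha,beta,gamma,delta,epsilon}, so it must be zeta.
(r2,c4): row 2 has {alpha,delta,zeta,eta}; column 4 has {alpha,gamma,delta,epsilon,zeta,eta}, so it must be beta.
(r2,c5): row 2 has {alpha,beta,delta,zeta,eta}; column 5 has {alpha,beta,delta,epsilon,zeta,eta}, so it must be gamma.
(r2,c7): row 2 has {alpha,beta,gamma,delta,zeta,eta}; column 7 has {alpha,beta,gamma,delta,zeta,eta}, so it must be epsilon.
(r3,c3): row 3 has {alpha,beta,gamma,delta,epsilon,zeta}; column 3 has {beta,gamma,delta,epsilon,zeta}, so it must be eta.
(r4,c2): row 4 has {beta,gamma,delta,epsilon,zeta}; column 2 has {alpha,beta,gamma,delta,epsilon,zeta}, so it must be eta.
(r4,c3): row 4 has {beta,gamma,delta,epsilon,zeta,eta}; column 3 has {beta,gamma,delta,epsilon,zeta,eta}, so it must be alpha.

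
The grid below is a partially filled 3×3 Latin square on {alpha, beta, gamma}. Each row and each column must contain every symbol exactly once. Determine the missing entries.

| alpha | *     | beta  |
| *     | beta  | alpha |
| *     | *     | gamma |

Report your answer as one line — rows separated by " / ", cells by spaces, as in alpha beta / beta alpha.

alpha gamma beta / gamma beta alpha / beta alpha gamma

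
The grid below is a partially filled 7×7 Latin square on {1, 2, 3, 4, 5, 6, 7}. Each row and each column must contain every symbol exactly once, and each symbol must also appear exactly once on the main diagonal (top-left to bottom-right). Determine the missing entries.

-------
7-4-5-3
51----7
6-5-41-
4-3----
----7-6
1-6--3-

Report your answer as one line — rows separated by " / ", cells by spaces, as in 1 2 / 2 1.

row 3 has {1,5,7}; column 3 has {3,4,5,6}; the diagonal is empty so far — only 2 is left for (r3,c3).
row 4 has {1,4,5,6}; column 7 has {3,6,7} — only 2 is left for (r4,c7).
row 6 has {6,7}; column 3 has {2,3,4,5,6} — only 1 is left for (r6,c3).
row 7 has {1,3,6}; column 5 has {4,5,7} — only 2 is left for (r7,c5).
row 1 is empty so far; column 1 has {1,4,5,6,7}; the diagonal has {2} — only 3 is left for (r1,c1).
row 1 has {3}; column 3 has {1,2,3,4,5,6} — only 7 is left for (r1,c3).
row 2 has {3,4,5,7}; column 2 has {1}; the diagonal has {2,3} — only 6 is left for (r2,c2).
row 2 has {3,4,5,6,7}; column 6 has {1,3} — only 2 is left for (r2,c6).
row 4 has {1,2,4,5,6}; column 4 is empty so far; the diagonal has {2,3,6} — only 7 is left for (r4,c4).
row 5 has {3,4}; column 5 has {2,4,5,7}; the diagonal has {2,3,6,7} — only 1 is left for (r5,c5).
row 5 has {1,3,4}; column 7 has {2,3,6,7} — only 5 is left for (r5,c7).
row 6 has {1,6,7}; column 1 has {1,3,4,5,6,7} — only 2 is left for (r6,c1).
row 7 has {1,2,3,6}; column 7 has {2,3,5,6,7}; the diagonal has {1,2,3,6,7} — only 4 is left for (r7,c7).
row 1 has {3,7}; column 5 has {1,2,4,5,7} — only 6 is left for (r1,c5).
row 1 has {3,6,7}; column 7 has {2,3,4,5,6,7} — only 1 is left for (r1,c7).
row 2 has {2,3,4,5,6,7}; column 4 has {7} — only 1 is left for (r2,c4).
row 3 has {1,2,5,7}; column 5 has {1,2,4,5,6,7} — only 3 is left for (r3,c5).
row 4 has {1,2,4,5,6,7}; column 2 has {1,6} — only 3 is left for (r4,c2).
row 6 has {1,2,6,7}; column 6 has {1,2,3}; the diagonal has {1,2,3,4,6,7} — only 5 is left for (r6,c6).
row 7 has {1,2,3,4,6}; column 4 has {1,7} — only 5 is left for (r7,c4).
row 1 has {1,3,6,7}; column 6 has {1,2,3,5} — only 4 is left for (r1,c6).
row 3 has {1,2,3,5,7}; column 6 has {1,2,3,4,5} — only 6 is left for (r3,c6).
row 5 has {1,3,4,5}; column 6 has {1,2,3,4,5,6} — only 7 is left for (r5,c6).
row 6 has {1,2,5,6,7}; column 2 has {1,3,6} — only 4 is left for (r6,c2).
row 6 has {1,2,4,5,6,7}; column 4 has {1,5,7} — only 3 is left for (r6,c4).
row 7 has {1,2,3,4,5,6}; column 2 has {1,3,4,6} — only 7 is left for (r7,c2).
row 1 has {1,3,4,6,7}; column 4 has {1,3,5,7} — only 2 is left for (r1,c4).
row 3 has {1,2,3,5,6,7}; column 4 has {1,2,3,5,7} — only 4 is left for (r3,c4).
row 5 has {1,3,4,5,7}; column 2 has {1,3,4,6,7} — only 2 is left for (r5,c2).
row 5 has {1,2,3,4,5,7}; column 4 has {1,2,3,4,5,7} — only 6 is left for (r5,c4).
row 1 has {1,2,3,4,6,7}; column 2 has {1,2,3,4,6,7} — only 5 is left for (r1,c2).

3 5 7 2 6 4 1 / 7 6 4 1 5 2 3 / 5 1 2 4 3 6 7 / 6 3 5 7 4 1 2 / 4 2 3 6 1 7 5 / 2 4 1 3 7 5 6 / 1 7 6 5 2 3 4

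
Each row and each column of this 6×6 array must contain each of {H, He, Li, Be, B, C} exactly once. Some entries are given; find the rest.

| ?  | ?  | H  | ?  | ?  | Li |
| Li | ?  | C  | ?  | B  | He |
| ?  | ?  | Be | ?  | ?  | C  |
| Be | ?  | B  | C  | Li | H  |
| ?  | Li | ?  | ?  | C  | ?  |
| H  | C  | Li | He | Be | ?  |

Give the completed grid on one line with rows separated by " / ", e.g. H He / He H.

(r1,c5) = He
(r3,c5) = H
(r4,c2) = He
(r5,c3) = He
(r6,c6) = B
(r3,c2) = B
(r3,c4) = Li
(r5,c1) = B
(r5,c6) = Be
(r1,c1) = C
(r1,c2) = Be
(r1,c4) = B
(r2,c2) = H
(r2,c4) = Be
(r3,c1) = He
(r5,c4) = H

C Be H B He Li / Li H C Be B He / He B Be Li H C / Be He B C Li H / B Li He H C Be / H C Li He Be B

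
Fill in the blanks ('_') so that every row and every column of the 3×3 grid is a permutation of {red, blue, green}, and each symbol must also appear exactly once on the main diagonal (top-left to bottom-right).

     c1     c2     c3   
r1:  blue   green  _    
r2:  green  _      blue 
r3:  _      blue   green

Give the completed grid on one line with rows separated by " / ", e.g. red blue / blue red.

blue green red / green red blue / red blue green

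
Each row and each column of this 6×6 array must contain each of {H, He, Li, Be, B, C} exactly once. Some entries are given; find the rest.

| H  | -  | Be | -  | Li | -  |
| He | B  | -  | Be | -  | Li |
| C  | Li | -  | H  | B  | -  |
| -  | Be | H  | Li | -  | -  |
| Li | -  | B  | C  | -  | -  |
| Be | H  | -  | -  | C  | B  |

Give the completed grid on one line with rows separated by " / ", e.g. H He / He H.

H C Be B Li He / He B C Be H Li / C Li He H B Be / B Be H Li He C / Li He B C Be H / Be H Li He C B

(r2,c3) = C
(r2,c5) = H
(r3,c3) = He
(r3,c6) = Be
(r4,c1) = B
(r4,c5) = He
(r4,c6) = C
(r5,c2) = He
(r5,c5) = Be
(r5,c6) = H
(r6,c3) = Li
(r6,c4) = He
(r1,c2) = C
(r1,c4) = B
(r1,c6) = He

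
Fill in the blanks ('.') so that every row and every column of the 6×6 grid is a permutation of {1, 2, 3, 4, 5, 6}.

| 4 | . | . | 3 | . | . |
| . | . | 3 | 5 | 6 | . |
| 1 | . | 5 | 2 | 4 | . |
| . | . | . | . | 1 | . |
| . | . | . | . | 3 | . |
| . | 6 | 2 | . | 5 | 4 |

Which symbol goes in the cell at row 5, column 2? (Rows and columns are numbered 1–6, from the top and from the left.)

5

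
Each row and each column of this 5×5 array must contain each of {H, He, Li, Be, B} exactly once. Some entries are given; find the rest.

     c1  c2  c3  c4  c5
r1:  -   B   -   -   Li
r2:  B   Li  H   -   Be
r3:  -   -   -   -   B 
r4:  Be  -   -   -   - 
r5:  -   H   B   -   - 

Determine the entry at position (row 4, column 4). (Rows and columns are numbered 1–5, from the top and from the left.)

(r2,c4) = He
(r4,c2) = He
(r4,c3) = Li
(r4,c5) = H
(r5,c5) = He
(r3,c2) = Be
(r3,c3) = He
(r4,c4) = B

B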